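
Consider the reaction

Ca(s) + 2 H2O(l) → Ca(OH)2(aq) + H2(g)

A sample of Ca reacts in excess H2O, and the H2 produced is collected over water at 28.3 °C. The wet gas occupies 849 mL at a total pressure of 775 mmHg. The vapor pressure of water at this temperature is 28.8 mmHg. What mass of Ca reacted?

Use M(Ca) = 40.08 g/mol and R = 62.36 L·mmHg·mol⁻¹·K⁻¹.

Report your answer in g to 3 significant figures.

1.35 g

P(H2) = 775 − 28.8 = 746.2 mmHg
n(H2) = PV/RT = (746.2 × 0.8490) / (62.36 × 301.45) = 0.03370 mol
n(Ca) = (1/1) × 0.03370 = 0.03370 mol
m(Ca) = 0.03370 × 40.08 = 1.351 g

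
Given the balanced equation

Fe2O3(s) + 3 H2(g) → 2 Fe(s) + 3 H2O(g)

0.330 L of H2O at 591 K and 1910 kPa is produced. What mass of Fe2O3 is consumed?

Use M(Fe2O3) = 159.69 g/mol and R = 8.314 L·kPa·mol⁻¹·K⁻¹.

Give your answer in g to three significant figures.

6.83 g

n(H2O) = PV/RT = (1910 × 0.330) / (8.314 × 591) = 0.1283 mol
n(Fe2O3) = (1/3) × 0.1283 = 0.04277 mol
m(Fe2O3) = 0.04277 × 159.69 = 6.830 g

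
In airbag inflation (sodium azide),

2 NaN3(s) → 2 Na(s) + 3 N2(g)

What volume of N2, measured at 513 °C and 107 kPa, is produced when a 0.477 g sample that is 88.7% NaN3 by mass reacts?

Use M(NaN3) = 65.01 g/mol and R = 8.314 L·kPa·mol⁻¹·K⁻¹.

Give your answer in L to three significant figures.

mass of NaN3 = 0.477 × 88.7/100 = 0.4231 g
n(NaN3) = 0.4231 / 65.01 = 0.006508 mol
n(N2) = (3/2) × 0.006508 = 0.009762 mol
V = nRT/P = 0.009762 × 8.314 × 786.15 / 107 = 0.5963 L

0.596 L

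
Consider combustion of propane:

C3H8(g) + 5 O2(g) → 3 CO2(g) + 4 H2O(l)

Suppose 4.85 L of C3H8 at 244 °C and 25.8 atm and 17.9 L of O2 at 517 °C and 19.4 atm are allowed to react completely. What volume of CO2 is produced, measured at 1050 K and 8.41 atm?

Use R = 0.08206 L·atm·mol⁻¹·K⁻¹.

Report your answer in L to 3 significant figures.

n(C3H8) = PV/RT = (25.8 × 4.85) / (0.08206 × 517.15) = 2.949 mol
n(O2) = PV/RT = (19.4 × 17.9) / (0.08206 × 790.15) = 5.356 mol
For 2.949 mol C3H8, stoichiometry requires (5/1) × 2.949 = 14.74 mol O2; 5.356 mol is available, so O2 is limiting.
n(CO2) = (3/5) × 5.356 = 3.214 mol
V(CO2) = nRT/P = 3.214 × 0.08206 × 1050 / 8.41 = 32.93 L

32.9 L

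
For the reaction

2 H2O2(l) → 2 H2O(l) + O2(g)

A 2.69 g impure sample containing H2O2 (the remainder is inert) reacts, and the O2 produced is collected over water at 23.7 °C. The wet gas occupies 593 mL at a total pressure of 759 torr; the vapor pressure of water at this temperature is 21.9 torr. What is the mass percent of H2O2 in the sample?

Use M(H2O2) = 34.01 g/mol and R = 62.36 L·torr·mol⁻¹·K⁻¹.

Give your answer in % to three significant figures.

59.7 %

P(O2) = 759 − 21.9 = 737.1 torr
n(O2) = PV/RT = (737.1 × 0.5930) / (62.36 × 296.85) = 0.02361 mol
n(H2O2) = (2/1) × 0.02361 = 0.04722 mol
m(H2O2) = 0.04722 × 34.01 = 1.606 g
%H2O2 = 1.606 / 2.69 × 100 = 59.70%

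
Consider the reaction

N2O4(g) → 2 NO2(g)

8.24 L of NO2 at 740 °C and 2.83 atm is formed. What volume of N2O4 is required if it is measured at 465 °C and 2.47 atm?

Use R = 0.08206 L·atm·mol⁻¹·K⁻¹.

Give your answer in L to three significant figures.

n(NO2) = PV/RT = (2.83 × 8.24) / (0.08206 × 1013.15) = 0.2805 mol
n(N2O4) = (1/2) × 0.2805 = 0.1403 mol
V = nRT/P = 0.1403 × 0.08206 × 738.15 / 2.47 = 3.441 L

3.44 L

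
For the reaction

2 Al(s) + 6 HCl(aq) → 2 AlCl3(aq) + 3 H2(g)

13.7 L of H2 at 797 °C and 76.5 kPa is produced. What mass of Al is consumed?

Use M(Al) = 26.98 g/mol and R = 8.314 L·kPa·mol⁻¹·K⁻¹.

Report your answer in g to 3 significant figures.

2.12 g

n(H2) = PV/RT = (76.5 × 13.7) / (8.314 × 1070.15) = 0.1178 mol
n(Al) = (2/3) × 0.1178 = 0.07853 mol
m(Al) = 0.07853 × 26.98 = 2.119 g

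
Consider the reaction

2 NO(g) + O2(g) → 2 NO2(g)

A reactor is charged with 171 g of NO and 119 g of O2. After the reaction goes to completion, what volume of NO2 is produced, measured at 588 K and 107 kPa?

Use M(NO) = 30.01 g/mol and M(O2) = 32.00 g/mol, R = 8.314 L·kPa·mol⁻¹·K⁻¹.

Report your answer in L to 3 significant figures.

n(NO) = 171 / 30.01 = 5.698 mol
n(O2) = 119 / 32.00 = 3.719 mol
For 5.698 mol NO, stoichiometry requires (1/2) × 5.698 = 2.849 mol O2; 3.719 mol is available, so NO is limiting.
n(NO2) = (2/2) × 5.698 = 5.698 mol
V(NO2) = nRT/P = 5.698 × 8.314 × 588 / 107 = 260.3 L

260 L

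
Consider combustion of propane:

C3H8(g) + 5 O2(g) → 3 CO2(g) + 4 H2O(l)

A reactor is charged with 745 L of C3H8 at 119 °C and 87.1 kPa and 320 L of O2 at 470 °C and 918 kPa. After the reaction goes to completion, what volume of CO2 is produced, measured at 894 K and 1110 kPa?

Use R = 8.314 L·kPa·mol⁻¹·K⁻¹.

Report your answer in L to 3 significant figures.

191 L

n(C3H8) = PV/RT = (87.1 × 745) / (8.314 × 392.15) = 19.90 mol
n(O2) = PV/RT = (918 × 320) / (8.314 × 743.15) = 47.55 mol
For 19.90 mol C3H8, stoichiometry requires (5/1) × 19.90 = 99.50 mol O2; 47.55 mol is available, so O2 is limiting.
n(CO2) = (3/5) × 47.55 = 28.53 mol
V(CO2) = nRT/P = 28.53 × 8.314 × 894 / 1110 = 191.0 L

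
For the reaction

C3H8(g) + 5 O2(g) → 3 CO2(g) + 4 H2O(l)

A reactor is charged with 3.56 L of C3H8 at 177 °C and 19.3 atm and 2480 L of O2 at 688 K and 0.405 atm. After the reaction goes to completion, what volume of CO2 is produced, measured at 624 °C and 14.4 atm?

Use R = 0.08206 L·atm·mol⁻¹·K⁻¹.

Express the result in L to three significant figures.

28.5 L

n(C3H8) = PV/RT = (19.3 × 3.56) / (0.08206 × 450.15) = 1.860 mol
n(O2) = PV/RT = (0.405 × 2480) / (0.08206 × 688) = 17.79 mol
For 1.860 mol C3H8, stoichiometry requires (5/1) × 1.860 = 9.300 mol O2; 17.79 mol is available, so C3H8 is limiting.
n(CO2) = (3/1) × 1.860 = 5.580 mol
V(CO2) = nRT/P = 5.580 × 0.08206 × 897.15 / 14.4 = 28.53 L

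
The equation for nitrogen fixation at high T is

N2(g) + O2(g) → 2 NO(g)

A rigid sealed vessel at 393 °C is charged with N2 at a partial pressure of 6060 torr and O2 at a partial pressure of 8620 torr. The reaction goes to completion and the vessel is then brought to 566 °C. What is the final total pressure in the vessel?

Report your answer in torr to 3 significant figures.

Because the vessel is rigid and T is held at 393 °C, work the stoichiometry in partial pressures (P_i = n_iRT/V).
P(O2) required for 6060 torr of N2 = (1/1) × 6060 = 6060 torr; available 8620 torr, so N2 is limiting.
P(O2) remaining = 8620 − (1/1) × 6060 = 2560 torr
P(gaseous products) = (2)/1 × 6060 = 12120 torr
P_total at 393 °C = 2560 + 12120 = 14680 torr
Scaling to 566 °C: P = 14680 × 839.15/666.15 = 18490 torr

18500 torr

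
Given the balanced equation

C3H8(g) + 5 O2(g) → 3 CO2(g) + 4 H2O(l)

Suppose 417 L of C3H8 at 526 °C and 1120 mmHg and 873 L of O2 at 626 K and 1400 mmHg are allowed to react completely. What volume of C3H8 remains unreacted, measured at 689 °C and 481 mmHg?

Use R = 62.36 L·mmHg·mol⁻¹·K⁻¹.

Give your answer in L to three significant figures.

388 L

n(C3H8) = PV/RT = (1120 × 417) / (62.36 × 799.15) = 9.372 mol
n(O2) = PV/RT = (1400 × 873) / (62.36 × 626) = 31.31 mol
For 9.372 mol C3H8, stoichiometry requires (5/1) × 9.372 = 46.86 mol O2; 31.31 mol is available, so O2 is limiting.
n(C3H8) consumed = (1/5) × 31.31 = 6.262 mol; remaining = 9.372 − 6.262 = 3.110 mol
V(C3H8) = nRT/P = 3.110 × 62.36 × 962.15 / 481 = 387.9 L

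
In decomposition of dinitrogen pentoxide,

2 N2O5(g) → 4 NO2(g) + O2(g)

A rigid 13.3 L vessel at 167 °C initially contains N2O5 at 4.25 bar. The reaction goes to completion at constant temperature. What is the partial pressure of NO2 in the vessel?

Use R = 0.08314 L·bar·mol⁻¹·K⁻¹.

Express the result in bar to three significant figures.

n(N2O5)₀ = PV/RT = (4.25 × 13.3) / (0.08314 × 440.15) = 1.545 mol
n(NO2) = (4/2) × 1.545 = 3.090 mol
P(NO2) = nRT/V = 3.090 × 0.08314 × 440.15 / 13.3 = 8.502 bar

8.50 bar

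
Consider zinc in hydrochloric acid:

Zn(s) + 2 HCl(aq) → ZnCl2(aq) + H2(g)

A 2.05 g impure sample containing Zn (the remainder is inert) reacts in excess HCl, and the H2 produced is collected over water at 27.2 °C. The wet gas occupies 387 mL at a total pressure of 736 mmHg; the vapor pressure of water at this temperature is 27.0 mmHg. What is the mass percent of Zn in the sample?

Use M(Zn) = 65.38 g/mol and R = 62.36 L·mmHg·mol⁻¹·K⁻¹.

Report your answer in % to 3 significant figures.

P(H2) = 736 − 27.0 = 709.0 mmHg
n(H2) = PV/RT = (709.0 × 0.3870) / (62.36 × 300.35) = 0.01465 mol
n(Zn) = (1/1) × 0.01465 = 0.01465 mol
m(Zn) = 0.01465 × 65.38 = 0.9578 g
%Zn = 0.9578 / 2.05 × 100 = 46.72%

46.7 %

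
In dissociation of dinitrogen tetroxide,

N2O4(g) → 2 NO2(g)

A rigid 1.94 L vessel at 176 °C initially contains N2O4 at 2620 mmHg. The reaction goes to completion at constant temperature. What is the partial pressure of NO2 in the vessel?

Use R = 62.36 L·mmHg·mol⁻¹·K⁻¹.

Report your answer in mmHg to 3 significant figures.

n(N2O4)₀ = PV/RT = (2620 × 1.94) / (62.36 × 449.15) = 0.1815 mol
n(NO2) = (2/1) × 0.1815 = 0.3630 mol
P(NO2) = nRT/V = 0.3630 × 62.36 × 449.15 / 1.94 = 5241 mmHg

5240 mmHg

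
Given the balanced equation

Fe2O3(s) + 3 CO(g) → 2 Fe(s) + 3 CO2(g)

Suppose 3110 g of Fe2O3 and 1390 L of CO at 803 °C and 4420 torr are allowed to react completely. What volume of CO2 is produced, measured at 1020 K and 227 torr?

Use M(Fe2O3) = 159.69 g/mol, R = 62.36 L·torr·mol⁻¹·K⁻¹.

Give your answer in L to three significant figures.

16400 L

n(Fe2O3) = 3110 / 159.69 = 19.48 mol
n(CO) = PV/RT = (4420 × 1390) / (62.36 × 1076.15) = 91.55 mol
For 19.48 mol Fe2O3, stoichiometry requires (3/1) × 19.48 = 58.44 mol CO; 91.55 mol is available, so Fe2O3 is limiting.
n(CO2) = (3/1) × 19.48 = 58.44 mol
V(CO2) = nRT/P = 58.44 × 62.36 × 1020 / 227 = 16380 L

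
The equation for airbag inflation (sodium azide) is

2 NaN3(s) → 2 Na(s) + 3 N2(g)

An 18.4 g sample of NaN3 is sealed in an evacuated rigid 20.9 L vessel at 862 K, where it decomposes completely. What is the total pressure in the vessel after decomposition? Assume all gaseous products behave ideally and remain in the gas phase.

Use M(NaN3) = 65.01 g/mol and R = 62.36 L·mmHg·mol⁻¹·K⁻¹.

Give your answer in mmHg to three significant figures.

1090 mmHg

n(NaN3) = 18.4 / 65.01 = 0.2830 mol
n(gas produced) = (3/2) × 0.2830 = 0.4245 mol
P = nRT/V = 0.4245 × 62.36 × 862 / 20.9 = 1092 mmHg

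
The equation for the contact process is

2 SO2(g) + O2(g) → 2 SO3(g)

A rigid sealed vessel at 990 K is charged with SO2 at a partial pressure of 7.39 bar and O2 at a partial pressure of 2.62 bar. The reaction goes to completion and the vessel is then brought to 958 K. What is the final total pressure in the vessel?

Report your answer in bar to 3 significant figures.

7.15 bar

Because the vessel is rigid and T is held at 990 K, work the stoichiometry in partial pressures (P_i = n_iRT/V).
P(O2) required for 7.39 bar of SO2 = (1/2) × 7.39 = 3.695 bar; available 2.62 bar, so O2 is limiting.
P(SO2) remaining = 7.39 − (2/1) × 2.62 = 2.150 bar
P(gaseous products) = (2)/1 × 2.62 = 5.240 bar
P_total at 990 K = 2.150 + 5.240 = 7.390 bar
Scaling to 958 K: P = 7.390 × 958/990 = 7.151 bar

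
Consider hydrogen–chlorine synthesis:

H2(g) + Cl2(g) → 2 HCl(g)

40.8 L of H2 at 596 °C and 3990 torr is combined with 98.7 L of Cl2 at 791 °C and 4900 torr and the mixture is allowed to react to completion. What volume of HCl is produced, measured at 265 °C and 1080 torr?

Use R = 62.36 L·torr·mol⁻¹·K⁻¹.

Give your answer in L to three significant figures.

n(H2) = PV/RT = (3990 × 40.8) / (62.36 × 869.15) = 3.004 mol
n(Cl2) = PV/RT = (4900 × 98.7) / (62.36 × 1064.15) = 7.288 mol
For 3.004 mol H2, stoichiometry requires (1/1) × 3.004 = 3.004 mol Cl2; 7.288 mol is available, so H2 is limiting.
n(HCl) = (2/1) × 3.004 = 6.008 mol
V(HCl) = nRT/P = 6.008 × 62.36 × 538.15 / 1080 = 186.7 L

187 L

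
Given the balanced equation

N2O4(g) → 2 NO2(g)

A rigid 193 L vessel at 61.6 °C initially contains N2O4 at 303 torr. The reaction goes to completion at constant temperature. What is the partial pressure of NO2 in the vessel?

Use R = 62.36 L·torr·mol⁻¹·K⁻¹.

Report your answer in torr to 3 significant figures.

606 torr

n(N2O4)₀ = PV/RT = (303 × 193) / (62.36 × 334.75) = 2.801 mol
n(NO2) = (2/1) × 2.801 = 5.602 mol
P(NO2) = nRT/V = 5.602 × 62.36 × 334.75 / 193 = 605.9 torr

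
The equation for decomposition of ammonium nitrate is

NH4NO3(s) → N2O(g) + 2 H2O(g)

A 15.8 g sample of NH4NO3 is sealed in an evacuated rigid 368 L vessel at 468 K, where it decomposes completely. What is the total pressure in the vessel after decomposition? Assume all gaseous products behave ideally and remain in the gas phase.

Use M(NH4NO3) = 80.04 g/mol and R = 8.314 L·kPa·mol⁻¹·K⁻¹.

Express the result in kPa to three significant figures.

n(NH4NO3) = 15.8 / 80.04 = 0.1974 mol
n(gas produced) = (3/1) × 0.1974 = 0.5922 mol
P = nRT/V = 0.5922 × 8.314 × 468 / 368 = 6.261 kPa

6.26 kPa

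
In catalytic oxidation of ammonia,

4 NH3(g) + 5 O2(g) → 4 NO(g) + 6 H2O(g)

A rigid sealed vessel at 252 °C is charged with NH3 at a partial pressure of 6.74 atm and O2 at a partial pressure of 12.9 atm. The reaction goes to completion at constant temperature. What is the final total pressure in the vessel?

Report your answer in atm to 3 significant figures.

Because the vessel is rigid and T is held at 252 °C, work the stoichiometry in partial pressures (P_i = n_iRT/V).
P(O2) required for 6.74 atm of NH3 = (5/4) × 6.74 = 8.425 atm; available 12.9 atm, so NH3 is limiting.
P(O2) remaining = 12.9 − (5/4) × 6.74 = 4.475 atm
P(gaseous products) = (4+6)/4 × 6.74 = 16.85 atm
P_total at 252 °C = 4.475 + 16.85 = 21.33 atm

21.3 atm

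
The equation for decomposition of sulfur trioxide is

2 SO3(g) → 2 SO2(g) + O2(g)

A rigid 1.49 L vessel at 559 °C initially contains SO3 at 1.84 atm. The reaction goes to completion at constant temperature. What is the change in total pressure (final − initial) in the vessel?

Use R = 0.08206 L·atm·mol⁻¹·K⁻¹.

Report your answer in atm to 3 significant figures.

Rigid vessel, constant T ⇒ P scales with total gas moles (2 → 3).
P_final = (3/2) × 1.84 = 2.760 atm; ΔP = 2.760 − 1.84 = 0.9200 atm

0.920 atm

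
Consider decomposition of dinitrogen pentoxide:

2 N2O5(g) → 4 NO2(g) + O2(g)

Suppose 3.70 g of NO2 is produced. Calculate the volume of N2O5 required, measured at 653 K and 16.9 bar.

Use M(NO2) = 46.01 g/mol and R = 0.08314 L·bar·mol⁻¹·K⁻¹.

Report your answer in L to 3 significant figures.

n(NO2) = 3.700 / 46.01 = 0.08042 mol
n(N2O5) = (2/4) × 0.08042 = 0.04021 mol
V = nRT/P = 0.04021 × 0.08314 × 653 / 16.9 = 0.1292 L

0.129 L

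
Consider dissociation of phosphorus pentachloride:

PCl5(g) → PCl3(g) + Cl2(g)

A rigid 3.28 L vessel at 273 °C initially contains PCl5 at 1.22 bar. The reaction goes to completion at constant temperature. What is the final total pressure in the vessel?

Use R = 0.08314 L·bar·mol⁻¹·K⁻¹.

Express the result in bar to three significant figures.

At constant T and V, P ∝ n(gas): 1 mol gas → 2 mol gas.
P_final = (2/1) × 1.22 = 2.440 bar

2.44 bar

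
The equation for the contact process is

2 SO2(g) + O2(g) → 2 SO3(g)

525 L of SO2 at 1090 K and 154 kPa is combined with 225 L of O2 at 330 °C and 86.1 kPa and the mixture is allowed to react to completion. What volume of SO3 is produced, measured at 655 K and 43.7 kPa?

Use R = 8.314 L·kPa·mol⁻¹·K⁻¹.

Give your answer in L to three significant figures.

n(SO2) = PV/RT = (154 × 525) / (8.314 × 1090) = 8.922 mol
n(O2) = PV/RT = (86.1 × 225) / (8.314 × 603.15) = 3.863 mol
For 8.922 mol SO2, stoichiometry requires (1/2) × 8.922 = 4.461 mol O2; 3.863 mol is available, so O2 is limiting.
n(SO3) = (2/1) × 3.863 = 7.726 mol
V(SO3) = nRT/P = 7.726 × 8.314 × 655 / 43.7 = 962.8 L

963 L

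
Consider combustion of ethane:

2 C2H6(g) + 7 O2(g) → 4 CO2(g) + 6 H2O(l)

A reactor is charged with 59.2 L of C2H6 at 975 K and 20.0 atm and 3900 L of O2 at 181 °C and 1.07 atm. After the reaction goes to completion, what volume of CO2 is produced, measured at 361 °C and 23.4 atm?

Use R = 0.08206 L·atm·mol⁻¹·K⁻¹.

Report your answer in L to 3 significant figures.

n(C2H6) = PV/RT = (20.0 × 59.2) / (0.08206 × 975) = 14.80 mol
n(O2) = PV/RT = (1.07 × 3900) / (0.08206 × 454.15) = 112.0 mol
For 14.80 mol C2H6, stoichiometry requires (7/2) × 14.80 = 51.80 mol O2; 112.0 mol is available, so C2H6 is limiting.
n(CO2) = (4/2) × 14.80 = 29.60 mol
V(CO2) = nRT/P = 29.60 × 0.08206 × 634.15 / 23.4 = 65.83 L

65.8 L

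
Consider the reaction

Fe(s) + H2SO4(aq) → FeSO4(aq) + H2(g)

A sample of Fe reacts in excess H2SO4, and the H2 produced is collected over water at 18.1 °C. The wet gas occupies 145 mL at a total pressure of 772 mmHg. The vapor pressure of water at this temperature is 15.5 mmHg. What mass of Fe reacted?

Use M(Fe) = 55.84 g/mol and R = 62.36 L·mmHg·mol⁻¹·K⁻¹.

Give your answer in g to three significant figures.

0.337 g

P(H2) = 772 − 15.5 = 756.5 mmHg
n(H2) = PV/RT = (756.5 × 0.1450) / (62.36 × 291.25) = 0.006040 mol
n(Fe) = (1/1) × 0.006040 = 0.006040 mol
m(Fe) = 0.006040 × 55.84 = 0.3373 g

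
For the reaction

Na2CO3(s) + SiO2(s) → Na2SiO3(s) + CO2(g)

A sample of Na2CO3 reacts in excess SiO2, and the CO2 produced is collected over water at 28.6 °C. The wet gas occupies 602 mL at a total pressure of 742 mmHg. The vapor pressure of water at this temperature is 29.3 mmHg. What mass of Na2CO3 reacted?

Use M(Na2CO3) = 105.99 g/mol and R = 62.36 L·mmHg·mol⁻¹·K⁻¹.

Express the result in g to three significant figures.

2.42 g

P(CO2) = 742 − 29.3 = 712.7 mmHg
n(CO2) = PV/RT = (712.7 × 0.6020) / (62.36 × 301.75) = 0.02280 mol
n(Na2CO3) = (1/1) × 0.02280 = 0.02280 mol
m(Na2CO3) = 0.02280 × 105.99 = 2.417 g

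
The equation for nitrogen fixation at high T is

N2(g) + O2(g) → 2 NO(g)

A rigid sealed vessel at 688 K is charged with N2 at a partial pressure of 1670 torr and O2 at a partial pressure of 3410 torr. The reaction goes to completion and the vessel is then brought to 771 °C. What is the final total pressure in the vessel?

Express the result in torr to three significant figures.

7710 torr

At constant V, partial pressures at 688 K are proportional to moles, so apply stoichiometry directly to pressures.
P(O2) required for 1670 torr of N2 = (1/1) × 1670 = 1670 torr; available 3410 torr, so N2 is limiting.
P(O2) remaining = 3410 − (1/1) × 1670 = 1740 torr
P(gaseous products) = (2)/1 × 1670 = 3340 torr
P_total at 688 K = 1740 + 3340 = 5080 torr
Scaling to 771 °C: P = 5080 × 1044.15/688 = 7710 torr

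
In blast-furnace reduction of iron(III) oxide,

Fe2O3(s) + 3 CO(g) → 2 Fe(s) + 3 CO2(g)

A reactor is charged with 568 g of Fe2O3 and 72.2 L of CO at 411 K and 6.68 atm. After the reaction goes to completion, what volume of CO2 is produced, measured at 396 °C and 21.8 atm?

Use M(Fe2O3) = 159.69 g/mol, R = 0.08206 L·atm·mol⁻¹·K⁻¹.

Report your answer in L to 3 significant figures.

26.9 L

n(Fe2O3) = 568 / 159.69 = 3.557 mol
n(CO) = PV/RT = (6.68 × 72.2) / (0.08206 × 411) = 14.30 mol
For 3.557 mol Fe2O3, stoichiometry requires (3/1) × 3.557 = 10.67 mol CO; 14.30 mol is available, so Fe2O3 is limiting.
n(CO2) = (3/1) × 3.557 = 10.67 mol
V(CO2) = nRT/P = 10.67 × 0.08206 × 669.15 / 21.8 = 26.88 L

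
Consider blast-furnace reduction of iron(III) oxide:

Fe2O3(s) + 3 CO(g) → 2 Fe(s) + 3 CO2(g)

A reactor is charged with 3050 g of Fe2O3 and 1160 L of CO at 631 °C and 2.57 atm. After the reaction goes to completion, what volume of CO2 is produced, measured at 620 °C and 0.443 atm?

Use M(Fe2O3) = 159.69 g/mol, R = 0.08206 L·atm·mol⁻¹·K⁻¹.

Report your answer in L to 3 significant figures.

n(Fe2O3) = 3050 / 159.69 = 19.10 mol
n(CO) = PV/RT = (2.57 × 1160) / (0.08206 × 904.15) = 40.18 mol
For 19.10 mol Fe2O3, stoichiometry requires (3/1) × 19.10 = 57.30 mol CO; 40.18 mol is available, so CO is limiting.
n(CO2) = (3/3) × 40.18 = 40.18 mol
V(CO2) = nRT/P = 40.18 × 0.08206 × 893.15 / 0.443 = 6648 L

6650 L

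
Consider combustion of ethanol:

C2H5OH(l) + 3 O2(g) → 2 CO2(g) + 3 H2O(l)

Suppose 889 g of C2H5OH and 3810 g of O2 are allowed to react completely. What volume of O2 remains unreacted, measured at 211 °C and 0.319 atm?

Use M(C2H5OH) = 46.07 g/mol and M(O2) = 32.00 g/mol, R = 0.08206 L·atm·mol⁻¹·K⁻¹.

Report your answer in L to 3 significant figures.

7620 L

n(C2H5OH) = 889 / 46.07 = 19.30 mol
n(O2) = 3810 / 32.00 = 119.1 mol
For 19.30 mol C2H5OH, stoichiometry requires (3/1) × 19.30 = 57.90 mol O2; 119.1 mol is available, so C2H5OH is limiting.
n(O2) consumed = (3/1) × 19.30 = 57.90 mol; remaining = 119.1 − 57.90 = 61.20 mol
V(O2) = nRT/P = 61.20 × 0.08206 × 484.15 / 0.319 = 7622 L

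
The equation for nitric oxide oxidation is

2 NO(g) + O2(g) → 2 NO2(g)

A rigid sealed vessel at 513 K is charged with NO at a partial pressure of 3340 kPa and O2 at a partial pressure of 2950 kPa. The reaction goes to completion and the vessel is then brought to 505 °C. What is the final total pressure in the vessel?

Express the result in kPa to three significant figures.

With V and T fixed, P_i ∝ n_i, so the mole ratios apply directly to partial pressures at 513 K.
P(O2) required for 3340 kPa of NO = (1/2) × 3340 = 1670 kPa; available 2950 kPa, so NO is limiting.
P(O2) remaining = 2950 − (1/2) × 3340 = 1280 kPa
P(gaseous products) = (2)/2 × 3340 = 3340 kPa
P_total at 513 K = 1280 + 3340 = 4620 kPa
Scaling to 505 °C: P = 4620 × 778.15/513 = 7008 kPa

7010 kPa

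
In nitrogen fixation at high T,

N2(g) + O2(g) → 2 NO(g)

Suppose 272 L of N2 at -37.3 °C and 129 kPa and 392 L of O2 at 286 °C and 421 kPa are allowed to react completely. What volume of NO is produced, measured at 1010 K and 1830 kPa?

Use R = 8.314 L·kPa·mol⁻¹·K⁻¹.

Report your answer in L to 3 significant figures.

164 L

n(N2) = PV/RT = (129 × 272) / (8.314 × 235.85) = 17.89 mol
n(O2) = PV/RT = (421 × 392) / (8.314 × 559.15) = 35.50 mol
For 17.89 mol N2, stoichiometry requires (1/1) × 17.89 = 17.89 mol O2; 35.50 mol is available, so N2 is limiting.
n(NO) = (2/1) × 17.89 = 35.78 mol
V(NO) = nRT/P = 35.78 × 8.314 × 1010 / 1830 = 164.2 L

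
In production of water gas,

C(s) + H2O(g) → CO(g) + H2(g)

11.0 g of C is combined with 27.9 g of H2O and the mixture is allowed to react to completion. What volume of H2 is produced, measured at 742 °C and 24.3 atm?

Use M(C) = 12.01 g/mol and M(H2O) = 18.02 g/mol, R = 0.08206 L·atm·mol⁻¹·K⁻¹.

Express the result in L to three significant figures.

n(C) = 11.0 / 12.01 = 0.9159 mol
n(H2O) = 27.9 / 18.02 = 1.548 mol
For 0.9159 mol C, stoichiometry requires (1/1) × 0.9159 = 0.9159 mol H2O; 1.548 mol is available, so C is limiting.
n(H2) = (1/1) × 0.9159 = 0.9159 mol
V(H2) = nRT/P = 0.9159 × 0.08206 × 1015.15 / 24.3 = 3.140 L

3.14 L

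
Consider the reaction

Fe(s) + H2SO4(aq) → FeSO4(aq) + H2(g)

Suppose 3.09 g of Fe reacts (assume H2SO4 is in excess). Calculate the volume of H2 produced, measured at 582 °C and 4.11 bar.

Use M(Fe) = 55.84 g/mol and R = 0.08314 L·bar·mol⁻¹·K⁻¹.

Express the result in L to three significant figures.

n(Fe) = 3.090 / 55.84 = 0.05534 mol
n(H2) = (1/1) × 0.05534 = 0.05534 mol
V = nRT/P = 0.05534 × 0.08314 × 855.15 / 4.11 = 0.9573 L

0.957 L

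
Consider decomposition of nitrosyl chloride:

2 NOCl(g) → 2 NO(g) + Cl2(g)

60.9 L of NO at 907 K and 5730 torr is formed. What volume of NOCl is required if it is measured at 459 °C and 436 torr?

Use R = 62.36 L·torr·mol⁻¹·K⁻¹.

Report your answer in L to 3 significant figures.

n(NO) = PV/RT = (5730 × 60.9) / (62.36 × 907) = 6.170 mol
n(NOCl) = (2/2) × 6.170 = 6.170 mol
V = nRT/P = 6.170 × 62.36 × 732.15 / 436 = 646.1 L

646 L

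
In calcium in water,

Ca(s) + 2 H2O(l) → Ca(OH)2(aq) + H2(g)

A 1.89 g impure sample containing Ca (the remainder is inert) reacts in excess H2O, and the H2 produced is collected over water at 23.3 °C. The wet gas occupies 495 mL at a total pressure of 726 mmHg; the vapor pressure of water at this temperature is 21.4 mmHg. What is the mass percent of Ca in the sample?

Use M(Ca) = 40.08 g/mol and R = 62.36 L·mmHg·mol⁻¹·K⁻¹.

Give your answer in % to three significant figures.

P(H2) = 726 − 21.4 = 704.6 mmHg
n(H2) = PV/RT = (704.6 × 0.4950) / (62.36 × 296.45) = 0.01887 mol
n(Ca) = (1/1) × 0.01887 = 0.01887 mol
m(Ca) = 0.01887 × 40.08 = 0.7563 g
%Ca = 0.7563 / 1.89 × 100 = 40.02%

40.0 %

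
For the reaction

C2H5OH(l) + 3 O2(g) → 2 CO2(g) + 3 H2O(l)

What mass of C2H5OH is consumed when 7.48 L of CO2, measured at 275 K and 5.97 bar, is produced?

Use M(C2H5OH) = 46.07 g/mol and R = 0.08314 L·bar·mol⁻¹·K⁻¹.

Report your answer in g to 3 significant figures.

n(CO2) = PV/RT = (5.97 × 7.48) / (0.08314 × 275) = 1.953 mol
n(C2H5OH) = (1/2) × 1.953 = 0.9765 mol
m(C2H5OH) = 0.9765 × 46.07 = 44.99 g

45.0 g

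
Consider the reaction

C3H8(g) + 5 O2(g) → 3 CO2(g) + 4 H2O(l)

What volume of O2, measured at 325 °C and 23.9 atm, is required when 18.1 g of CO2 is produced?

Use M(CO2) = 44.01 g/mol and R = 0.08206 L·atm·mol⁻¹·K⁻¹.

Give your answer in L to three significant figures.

1.41 L

n(CO2) = 18.10 / 44.01 = 0.4113 mol
n(O2) = (5/3) × 0.4113 = 0.6855 mol
V = nRT/P = 0.6855 × 0.08206 × 598.15 / 23.9 = 1.408 L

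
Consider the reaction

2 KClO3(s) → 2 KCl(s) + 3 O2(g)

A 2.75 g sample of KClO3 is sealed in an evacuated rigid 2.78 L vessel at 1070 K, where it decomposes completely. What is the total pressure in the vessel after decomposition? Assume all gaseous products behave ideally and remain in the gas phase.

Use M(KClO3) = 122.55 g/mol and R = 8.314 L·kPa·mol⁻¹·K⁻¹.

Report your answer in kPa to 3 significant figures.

n(KClO3) = 2.75 / 122.55 = 0.02244 mol
n(gas produced) = (3/2) × 0.02244 = 0.03366 mol
P = nRT/V = 0.03366 × 8.314 × 1070 / 2.78 = 107.7 kPa

108 kPa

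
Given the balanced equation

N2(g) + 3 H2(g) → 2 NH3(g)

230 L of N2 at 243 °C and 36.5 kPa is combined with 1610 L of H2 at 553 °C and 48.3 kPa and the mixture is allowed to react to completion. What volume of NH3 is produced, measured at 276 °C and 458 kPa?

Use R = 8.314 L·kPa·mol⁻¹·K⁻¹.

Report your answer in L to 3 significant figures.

39.0 L

n(N2) = PV/RT = (36.5 × 230) / (8.314 × 516.15) = 1.956 mol
n(H2) = PV/RT = (48.3 × 1610) / (8.314 × 826.15) = 11.32 mol
For 1.956 mol N2, stoichiometry requires (3/1) × 1.956 = 5.868 mol H2; 11.32 mol is available, so N2 is limiting.
n(NH3) = (2/1) × 1.956 = 3.912 mol
V(NH3) = nRT/P = 3.912 × 8.314 × 549.15 / 458 = 39.00 L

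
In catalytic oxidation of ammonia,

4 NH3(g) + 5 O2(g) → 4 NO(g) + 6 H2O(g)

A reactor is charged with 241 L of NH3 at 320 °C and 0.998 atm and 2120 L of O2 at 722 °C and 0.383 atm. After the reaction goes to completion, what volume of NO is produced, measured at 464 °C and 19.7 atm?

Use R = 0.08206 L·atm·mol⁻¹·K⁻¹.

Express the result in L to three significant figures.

n(NH3) = PV/RT = (0.998 × 241) / (0.08206 × 593.15) = 4.941 mol
n(O2) = PV/RT = (0.383 × 2120) / (0.08206 × 995.15) = 9.943 mol
For 4.941 mol NH3, stoichiometry requires (5/4) × 4.941 = 6.176 mol O2; 9.943 mol is available, so NH3 is limiting.
n(NO) = (4/4) × 4.941 = 4.941 mol
V(NO) = nRT/P = 4.941 × 0.08206 × 737.15 / 19.7 = 15.17 L

15.2 L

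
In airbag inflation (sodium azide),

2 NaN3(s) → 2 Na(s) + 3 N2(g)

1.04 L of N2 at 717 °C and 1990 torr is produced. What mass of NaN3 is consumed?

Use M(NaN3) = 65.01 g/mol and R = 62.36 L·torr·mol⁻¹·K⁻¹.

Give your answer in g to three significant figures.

1.45 g

n(N2) = PV/RT = (1990 × 1.04) / (62.36 × 990.15) = 0.03352 mol
n(NaN3) = (2/3) × 0.03352 = 0.02235 mol
m(NaN3) = 0.02235 × 65.01 = 1.453 g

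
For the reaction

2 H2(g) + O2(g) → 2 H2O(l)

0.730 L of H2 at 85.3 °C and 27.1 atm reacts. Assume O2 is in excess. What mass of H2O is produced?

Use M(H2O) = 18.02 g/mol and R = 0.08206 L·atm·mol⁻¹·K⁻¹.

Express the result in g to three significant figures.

n(H2) = PV/RT = (27.1 × 0.730) / (0.08206 × 358.45) = 0.6726 mol
n(H2O) = (2/2) × 0.6726 = 0.6726 mol
m(H2O) = 0.6726 × 18.02 = 12.12 g

12.1 g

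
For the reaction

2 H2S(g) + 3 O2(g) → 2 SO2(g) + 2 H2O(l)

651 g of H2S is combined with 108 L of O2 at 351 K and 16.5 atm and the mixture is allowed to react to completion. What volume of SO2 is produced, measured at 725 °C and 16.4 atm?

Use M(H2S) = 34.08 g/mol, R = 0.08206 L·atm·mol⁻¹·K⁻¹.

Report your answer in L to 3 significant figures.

95.4 L

n(H2S) = 651 / 34.08 = 19.10 mol
n(O2) = PV/RT = (16.5 × 108) / (0.08206 × 351) = 61.87 mol
For 19.10 mol H2S, stoichiometry requires (3/2) × 19.10 = 28.65 mol O2; 61.87 mol is available, so H2S is limiting.
n(SO2) = (2/2) × 19.10 = 19.10 mol
V(SO2) = nRT/P = 19.10 × 0.08206 × 998.15 / 16.4 = 95.39 L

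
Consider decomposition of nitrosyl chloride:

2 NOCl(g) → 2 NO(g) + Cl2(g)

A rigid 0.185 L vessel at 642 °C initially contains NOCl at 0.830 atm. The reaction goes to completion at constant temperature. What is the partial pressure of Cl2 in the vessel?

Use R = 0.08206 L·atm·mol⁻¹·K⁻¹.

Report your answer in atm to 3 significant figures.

n(NOCl)₀ = PV/RT = (0.830 × 0.185) / (0.08206 × 915.15) = 0.002045 mol
n(Cl2) = (1/2) × 0.002045 = 0.001022 mol
P(Cl2) = nRT/V = 0.001022 × 0.08206 × 915.15 / 0.185 = 0.4149 atm

0.415 atm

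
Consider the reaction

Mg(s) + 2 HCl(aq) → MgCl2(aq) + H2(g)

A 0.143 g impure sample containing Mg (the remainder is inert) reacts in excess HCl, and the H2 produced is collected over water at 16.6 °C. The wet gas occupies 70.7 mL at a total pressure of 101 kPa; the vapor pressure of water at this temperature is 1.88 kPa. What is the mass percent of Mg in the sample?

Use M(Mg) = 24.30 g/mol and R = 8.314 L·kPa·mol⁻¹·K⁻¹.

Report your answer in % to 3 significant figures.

P(H2) = 101 − 1.88 = 99.12 kPa
n(H2) = PV/RT = (99.12 × 0.07070) / (8.314 × 289.75) = 0.002909 mol
n(Mg) = (1/1) × 0.002909 = 0.002909 mol
m(Mg) = 0.002909 × 24.30 = 0.07069 g
%Mg = 0.07069 / 0.143 × 100 = 49.43%

49.4 %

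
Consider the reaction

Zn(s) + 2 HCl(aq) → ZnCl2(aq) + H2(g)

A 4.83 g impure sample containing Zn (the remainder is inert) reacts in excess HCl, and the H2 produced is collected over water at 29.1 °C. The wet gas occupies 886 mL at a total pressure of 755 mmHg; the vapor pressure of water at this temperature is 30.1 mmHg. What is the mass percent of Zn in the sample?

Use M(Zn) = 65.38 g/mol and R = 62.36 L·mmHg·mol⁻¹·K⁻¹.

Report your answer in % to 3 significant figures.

46.1 %

P(H2) = 755 − 30.1 = 724.9 mmHg
n(H2) = PV/RT = (724.9 × 0.8860) / (62.36 × 302.25) = 0.03408 mol
n(Zn) = (1/1) × 0.03408 = 0.03408 mol
m(Zn) = 0.03408 × 65.38 = 2.228 g
%Zn = 2.228 / 4.83 × 100 = 46.13%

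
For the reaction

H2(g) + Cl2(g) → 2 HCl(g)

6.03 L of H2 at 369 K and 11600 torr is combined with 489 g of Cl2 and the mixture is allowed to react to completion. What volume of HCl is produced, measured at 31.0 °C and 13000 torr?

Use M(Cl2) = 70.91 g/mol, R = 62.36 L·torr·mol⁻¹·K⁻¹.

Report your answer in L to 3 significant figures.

n(H2) = PV/RT = (11600 × 6.03) / (62.36 × 369) = 3.040 mol
n(Cl2) = 489 / 70.91 = 6.896 mol
For 3.040 mol H2, stoichiometry requires (1/1) × 3.040 = 3.040 mol Cl2; 6.896 mol is available, so H2 is limiting.
n(HCl) = (2/1) × 3.040 = 6.080 mol
V(HCl) = nRT/P = 6.080 × 62.36 × 304.15 / 13000 = 8.871 L

8.87 L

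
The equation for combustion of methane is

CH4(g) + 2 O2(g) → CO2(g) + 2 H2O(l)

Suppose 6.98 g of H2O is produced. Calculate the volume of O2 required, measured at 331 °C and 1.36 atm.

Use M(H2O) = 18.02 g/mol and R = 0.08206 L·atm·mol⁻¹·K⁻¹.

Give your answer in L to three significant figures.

14.1 L

n(H2O) = 6.980 / 18.02 = 0.3873 mol
n(O2) = (2/2) × 0.3873 = 0.3873 mol
V = nRT/P = 0.3873 × 0.08206 × 604.15 / 1.36 = 14.12 L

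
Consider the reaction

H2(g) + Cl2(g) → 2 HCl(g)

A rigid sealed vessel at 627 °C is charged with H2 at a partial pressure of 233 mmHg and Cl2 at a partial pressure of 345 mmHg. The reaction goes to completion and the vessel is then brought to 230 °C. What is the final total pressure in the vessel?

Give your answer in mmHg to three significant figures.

At constant V, partial pressures at 627 °C are proportional to moles, so apply stoichiometry directly to pressures.
P(Cl2) required for 233 mmHg of H2 = (1/1) × 233 = 233.0 mmHg; available 345 mmHg, so H2 is limiting.
P(Cl2) remaining = 345 − (1/1) × 233 = 112.0 mmHg
P(gaseous products) = (2)/1 × 233 = 466.0 mmHg
P_total at 627 °C = 112.0 + 466.0 = 578.0 mmHg
Scaling to 230 °C: P = 578.0 × 503.15/900.15 = 323.1 mmHg

323 mmHg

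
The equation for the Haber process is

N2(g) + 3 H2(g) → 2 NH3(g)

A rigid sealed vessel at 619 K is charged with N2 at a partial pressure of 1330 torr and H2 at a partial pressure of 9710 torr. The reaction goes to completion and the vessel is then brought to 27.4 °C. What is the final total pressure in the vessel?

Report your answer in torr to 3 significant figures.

4070 torr

With V and T fixed, P_i ∝ n_i, so the mole ratios apply directly to partial pressures at 619 K.
P(H2) required for 1330 torr of N2 = (3/1) × 1330 = 3990 torr; available 9710 torr, so N2 is limiting.
P(H2) remaining = 9710 − (3/1) × 1330 = 5720 torr
P(gaseous products) = (2)/1 × 1330 = 2660 torr
P_total at 619 K = 5720 + 2660 = 8380 torr
Scaling to 27.4 °C: P = 8380 × 300.55/619 = 4069 torr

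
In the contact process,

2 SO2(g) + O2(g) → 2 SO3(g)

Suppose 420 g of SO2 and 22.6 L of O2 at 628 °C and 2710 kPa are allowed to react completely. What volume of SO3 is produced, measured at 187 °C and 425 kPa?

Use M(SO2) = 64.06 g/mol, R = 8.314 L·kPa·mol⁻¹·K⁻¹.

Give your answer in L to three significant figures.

59.0 L

n(SO2) = 420 / 64.06 = 6.556 mol
n(O2) = PV/RT = (2710 × 22.6) / (8.314 × 901.15) = 8.175 mol
For 6.556 mol SO2, stoichiometry requires (1/2) × 6.556 = 3.278 mol O2; 8.175 mol is available, so SO2 is limiting.
n(SO3) = (2/2) × 6.556 = 6.556 mol
V(SO3) = nRT/P = 6.556 × 8.314 × 460.15 / 425 = 59.01 L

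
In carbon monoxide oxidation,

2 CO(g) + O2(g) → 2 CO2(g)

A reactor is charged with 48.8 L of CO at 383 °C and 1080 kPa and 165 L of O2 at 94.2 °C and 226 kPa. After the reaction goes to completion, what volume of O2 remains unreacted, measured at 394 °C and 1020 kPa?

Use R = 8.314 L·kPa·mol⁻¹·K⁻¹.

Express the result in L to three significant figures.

40.1 L

n(CO) = PV/RT = (1080 × 48.8) / (8.314 × 656.15) = 9.661 mol
n(O2) = PV/RT = (226 × 165) / (8.314 × 367.35) = 12.21 mol
For 9.661 mol CO, stoichiometry requires (1/2) × 9.661 = 4.830 mol O2; 12.21 mol is available, so CO is limiting.
n(O2) consumed = (1/2) × 9.661 = 4.830 mol; remaining = 12.21 − 4.830 = 7.380 mol
V(O2) = nRT/P = 7.380 × 8.314 × 667.15 / 1020 = 40.13 L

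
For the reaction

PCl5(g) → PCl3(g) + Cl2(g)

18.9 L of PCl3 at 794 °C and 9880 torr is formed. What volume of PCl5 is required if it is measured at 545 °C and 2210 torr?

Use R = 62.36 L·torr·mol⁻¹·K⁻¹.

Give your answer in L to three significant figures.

64.8 L

n(PCl3) = PV/RT = (9880 × 18.9) / (62.36 × 1067.15) = 2.806 mol
n(PCl5) = (1/1) × 2.806 = 2.806 mol
V = nRT/P = 2.806 × 62.36 × 818.15 / 2210 = 64.78 L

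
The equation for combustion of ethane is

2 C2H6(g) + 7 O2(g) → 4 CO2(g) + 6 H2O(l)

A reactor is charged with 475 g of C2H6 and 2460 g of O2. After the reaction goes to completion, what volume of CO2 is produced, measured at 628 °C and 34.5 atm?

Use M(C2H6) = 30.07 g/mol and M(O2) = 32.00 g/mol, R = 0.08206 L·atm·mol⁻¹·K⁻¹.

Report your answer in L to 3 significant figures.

67.7 L

n(C2H6) = 475 / 30.07 = 15.80 mol
n(O2) = 2460 / 32.00 = 76.88 mol
For 15.80 mol C2H6, stoichiometry requires (7/2) × 15.80 = 55.30 mol O2; 76.88 mol is available, so C2H6 is limiting.
n(CO2) = (4/2) × 15.80 = 31.60 mol
V(CO2) = nRT/P = 31.60 × 0.08206 × 901.15 / 34.5 = 67.73 L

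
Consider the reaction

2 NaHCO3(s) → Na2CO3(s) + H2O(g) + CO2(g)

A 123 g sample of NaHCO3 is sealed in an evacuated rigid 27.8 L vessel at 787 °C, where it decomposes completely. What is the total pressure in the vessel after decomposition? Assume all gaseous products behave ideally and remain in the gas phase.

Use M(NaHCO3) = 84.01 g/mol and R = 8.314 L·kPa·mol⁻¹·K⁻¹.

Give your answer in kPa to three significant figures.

464 kPa

n(NaHCO3) = 123 / 84.01 = 1.464 mol
n(gas produced) = (2/2) × 1.464 = 1.464 mol
P = nRT/V = 1.464 × 8.314 × 1060.15 / 27.8 = 464.2 kPa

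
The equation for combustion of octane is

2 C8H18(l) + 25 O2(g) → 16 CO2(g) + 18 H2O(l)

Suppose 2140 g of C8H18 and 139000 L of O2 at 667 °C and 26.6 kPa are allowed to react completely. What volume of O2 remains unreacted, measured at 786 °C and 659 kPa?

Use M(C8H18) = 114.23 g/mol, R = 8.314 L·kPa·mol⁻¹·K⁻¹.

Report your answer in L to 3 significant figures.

3190 L

n(C8H18) = 2140 / 114.23 = 18.73 mol
n(O2) = PV/RT = (26.6 × 139000) / (8.314 × 940.15) = 473.0 mol
For 18.73 mol C8H18, stoichiometry requires (25/2) × 18.73 = 234.1 mol O2; 473.0 mol is available, so C8H18 is limiting.
n(O2) consumed = (25/2) × 18.73 = 234.1 mol; remaining = 473.0 − 234.1 = 238.9 mol
V(O2) = nRT/P = 238.9 × 8.314 × 1059.15 / 659 = 3192 L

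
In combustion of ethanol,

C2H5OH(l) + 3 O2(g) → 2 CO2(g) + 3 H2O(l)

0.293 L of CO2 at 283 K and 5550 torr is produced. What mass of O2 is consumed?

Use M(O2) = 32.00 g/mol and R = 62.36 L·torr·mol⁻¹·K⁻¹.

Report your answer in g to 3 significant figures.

n(CO2) = PV/RT = (5550 × 0.293) / (62.36 × 283) = 0.09214 mol
n(O2) = (3/2) × 0.09214 = 0.1382 mol
m(O2) = 0.1382 × 32.00 = 4.422 g

4.42 g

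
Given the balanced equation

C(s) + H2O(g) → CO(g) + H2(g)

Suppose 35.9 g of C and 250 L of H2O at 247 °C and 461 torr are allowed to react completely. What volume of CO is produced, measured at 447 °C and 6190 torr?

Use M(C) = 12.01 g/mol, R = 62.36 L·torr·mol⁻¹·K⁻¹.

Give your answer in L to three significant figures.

n(C) = 35.9 / 12.01 = 2.989 mol
n(H2O) = PV/RT = (461 × 250) / (62.36 × 520.15) = 3.553 mol
For 2.989 mol C, stoichiometry requires (1/1) × 2.989 = 2.989 mol H2O; 3.553 mol is available, so C is limiting.
n(CO) = (1/1) × 2.989 = 2.989 mol
V(CO) = nRT/P = 2.989 × 62.36 × 720.15 / 6190 = 21.69 L

21.7 L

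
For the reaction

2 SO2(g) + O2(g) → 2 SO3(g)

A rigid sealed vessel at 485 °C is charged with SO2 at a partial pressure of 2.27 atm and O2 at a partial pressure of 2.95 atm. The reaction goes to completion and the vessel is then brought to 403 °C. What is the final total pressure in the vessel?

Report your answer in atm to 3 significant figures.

With V and T fixed, P_i ∝ n_i, so the mole ratios apply directly to partial pressures at 485 °C.
P(O2) required for 2.27 atm of SO2 = (1/2) × 2.27 = 1.135 atm; available 2.95 atm, so SO2 is limiting.
P(O2) remaining = 2.95 − (1/2) × 2.27 = 1.815 atm
P(gaseous products) = (2)/2 × 2.27 = 2.270 atm
P_total at 485 °C = 1.815 + 2.270 = 4.085 atm
Scaling to 403 °C: P = 4.085 × 676.15/758.15 = 3.643 atm

3.64 atm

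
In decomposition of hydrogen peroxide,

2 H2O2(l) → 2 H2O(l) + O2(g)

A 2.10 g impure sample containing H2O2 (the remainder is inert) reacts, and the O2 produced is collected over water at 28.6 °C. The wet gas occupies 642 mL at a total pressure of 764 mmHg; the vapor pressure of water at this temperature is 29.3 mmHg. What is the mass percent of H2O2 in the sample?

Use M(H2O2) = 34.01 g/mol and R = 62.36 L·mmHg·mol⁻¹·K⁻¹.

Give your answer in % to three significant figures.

81.2 %

P(O2) = 764 − 29.3 = 734.7 mmHg
n(O2) = PV/RT = (734.7 × 0.6420) / (62.36 × 301.75) = 0.02507 mol
n(H2O2) = (2/1) × 0.02507 = 0.05014 mol
m(H2O2) = 0.05014 × 34.01 = 1.705 g
%H2O2 = 1.705 / 2.10 × 100 = 81.19%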